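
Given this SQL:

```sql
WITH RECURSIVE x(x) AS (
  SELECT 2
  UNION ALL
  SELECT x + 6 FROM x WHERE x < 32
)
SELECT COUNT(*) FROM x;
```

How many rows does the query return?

6

Base: x=2.
Iteration 1: 2 < 32 holds -> x = 2 + 6 = 8.
Iteration 2: 8 < 32 holds -> x = 8 + 6 = 14.
Iteration 3: 14 < 32 holds -> x = 14 + 6 = 20.
Iteration 4: 20 < 32 holds -> x = 20 + 6 = 26.
Iteration 5: 26 < 32 holds -> x = 26 + 6 = 32.
Iteration 6: 32 < 32 fails; recursion stops.
Total rows emitted: 6.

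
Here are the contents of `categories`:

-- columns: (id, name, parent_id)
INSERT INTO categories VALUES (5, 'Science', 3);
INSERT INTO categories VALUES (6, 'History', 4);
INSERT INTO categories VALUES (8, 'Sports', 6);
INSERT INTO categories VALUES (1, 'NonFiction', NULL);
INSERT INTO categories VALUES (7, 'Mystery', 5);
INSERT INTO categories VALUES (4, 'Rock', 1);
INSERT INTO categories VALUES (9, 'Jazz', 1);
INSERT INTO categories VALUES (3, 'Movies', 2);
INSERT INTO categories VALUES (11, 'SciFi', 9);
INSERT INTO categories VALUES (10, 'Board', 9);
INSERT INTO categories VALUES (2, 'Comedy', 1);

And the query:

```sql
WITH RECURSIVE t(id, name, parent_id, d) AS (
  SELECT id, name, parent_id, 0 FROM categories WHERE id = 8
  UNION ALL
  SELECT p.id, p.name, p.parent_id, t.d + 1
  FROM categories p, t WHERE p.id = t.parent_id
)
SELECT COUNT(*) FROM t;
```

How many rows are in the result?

Base: id=8 (Sports), parent_id=6, d 0.
Iteration 1: join on id=6 -> History (id 6, parent_id=4, d 1).
Iteration 2: join on id=4 -> Rock (id 4, parent_id=1, d 2).
Iteration 3: join on id=1 -> NonFiction (id 1, parent_id=NULL, d 3).
Iteration 4: parent_id is NULL; no match; recursion stops.
Total rows emitted: 4.

4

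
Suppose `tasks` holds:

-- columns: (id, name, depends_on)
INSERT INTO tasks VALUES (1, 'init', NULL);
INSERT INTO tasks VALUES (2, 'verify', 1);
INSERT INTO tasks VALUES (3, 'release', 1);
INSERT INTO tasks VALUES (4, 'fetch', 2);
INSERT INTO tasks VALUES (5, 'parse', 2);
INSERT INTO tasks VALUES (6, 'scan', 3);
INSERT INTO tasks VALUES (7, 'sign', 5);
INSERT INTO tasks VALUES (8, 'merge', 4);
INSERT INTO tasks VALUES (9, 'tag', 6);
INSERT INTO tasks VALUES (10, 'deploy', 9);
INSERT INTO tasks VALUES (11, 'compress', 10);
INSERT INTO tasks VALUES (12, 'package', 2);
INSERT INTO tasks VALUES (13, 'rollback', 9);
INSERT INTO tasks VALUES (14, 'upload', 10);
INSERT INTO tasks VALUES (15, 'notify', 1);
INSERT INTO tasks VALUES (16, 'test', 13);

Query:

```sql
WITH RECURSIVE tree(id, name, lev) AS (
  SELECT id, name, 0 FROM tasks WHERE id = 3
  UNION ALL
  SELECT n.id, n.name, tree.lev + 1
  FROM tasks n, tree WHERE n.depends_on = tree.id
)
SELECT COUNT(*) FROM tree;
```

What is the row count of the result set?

8

Base: id=3 (release) at lev 0.
Iteration 1: rows with depends_on in {3} -> scan (id 6, lev 1).
Iteration 2: rows with depends_on in {6} -> tag (id 9, lev 2).
Iteration 3: rows with depends_on in {9} -> deploy (id 10, lev 3), rollback (id 13, lev 3).
Iteration 4: rows with depends_on in {10,13} -> compress (id 11, lev 4), upload (id 14, lev 4), test (id 16, lev 4).
Iteration 5: no rows with depends_on in {11,14,16}; recursion stops.
Total rows emitted: 8.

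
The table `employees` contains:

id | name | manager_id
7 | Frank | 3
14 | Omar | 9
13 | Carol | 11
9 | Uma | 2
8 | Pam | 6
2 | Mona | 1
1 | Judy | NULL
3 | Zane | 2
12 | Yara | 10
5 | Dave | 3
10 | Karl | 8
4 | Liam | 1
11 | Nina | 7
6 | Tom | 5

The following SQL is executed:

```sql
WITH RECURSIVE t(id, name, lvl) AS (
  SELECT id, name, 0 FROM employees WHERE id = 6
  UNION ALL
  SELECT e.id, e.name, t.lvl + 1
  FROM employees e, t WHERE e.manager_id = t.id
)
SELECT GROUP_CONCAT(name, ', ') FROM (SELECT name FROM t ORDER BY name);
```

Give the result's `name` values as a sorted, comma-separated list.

Base: id=6 (Tom) at lvl 0.
Iteration 1: rows with manager_id in {6} -> Pam (id 8, lvl 1).
Iteration 2: rows with manager_id in {8} -> Karl (id 10, lvl 2).
Iteration 3: rows with manager_id in {10} -> Yara (id 12, lvl 3).
Iteration 4: no rows with manager_id in {12}; recursion stops.

Karl, Pam, Tom, Yara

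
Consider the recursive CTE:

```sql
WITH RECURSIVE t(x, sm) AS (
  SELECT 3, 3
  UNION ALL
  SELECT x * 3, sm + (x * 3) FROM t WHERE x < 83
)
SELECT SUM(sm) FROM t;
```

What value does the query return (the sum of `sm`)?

537

Base: x=3, sm=3.
Iteration 1: 3 < 83 holds -> x = 3 * 3 = 9, sm = 3 + 9 = 12.
Iteration 2: 9 < 83 holds -> x = 9 * 3 = 27, sm = 12 + 27 = 39.
Iteration 3: 27 < 83 holds -> x = 27 * 3 = 81, sm = 39 + 81 = 120.
Iteration 4: 81 < 83 holds -> x = 81 * 3 = 243, sm = 120 + 243 = 363.
Iteration 5: 243 < 83 fails; recursion stops.
SUM(sm) = 3 + 12 + 39 + 120 + 363 = 537.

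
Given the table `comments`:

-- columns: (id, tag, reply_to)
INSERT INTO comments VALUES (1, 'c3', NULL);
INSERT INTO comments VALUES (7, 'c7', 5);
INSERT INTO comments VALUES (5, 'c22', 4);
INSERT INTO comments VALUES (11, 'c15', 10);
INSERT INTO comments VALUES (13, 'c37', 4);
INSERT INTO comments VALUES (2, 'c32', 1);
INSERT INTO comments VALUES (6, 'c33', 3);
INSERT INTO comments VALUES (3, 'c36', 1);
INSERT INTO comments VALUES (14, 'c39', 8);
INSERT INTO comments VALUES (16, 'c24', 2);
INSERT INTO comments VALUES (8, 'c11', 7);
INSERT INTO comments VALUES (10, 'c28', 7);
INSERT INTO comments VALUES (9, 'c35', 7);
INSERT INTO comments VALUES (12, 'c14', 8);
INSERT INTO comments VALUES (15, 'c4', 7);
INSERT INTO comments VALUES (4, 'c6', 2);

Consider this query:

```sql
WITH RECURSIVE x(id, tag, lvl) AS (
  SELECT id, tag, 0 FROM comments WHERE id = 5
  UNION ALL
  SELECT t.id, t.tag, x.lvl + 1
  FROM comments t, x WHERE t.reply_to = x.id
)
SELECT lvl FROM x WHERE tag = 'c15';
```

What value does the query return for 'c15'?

3

Base: id=5 (c22) at lvl 0.
Iteration 1: rows with reply_to in {5} -> c7 (id 7, lvl 1).
Iteration 2: rows with reply_to in {7} -> c11 (id 8, lvl 2), c35 (id 9, lvl 2), c28 (id 10, lvl 2), c4 (id 15, lvl 2).
Iteration 3: rows with reply_to in {8,9,10,15} -> c15 (id 11, lvl 3), c14 (id 12, lvl 3), c39 (id 14, lvl 3).
Iteration 4: no rows with reply_to in {11,12,14}; recursion stops.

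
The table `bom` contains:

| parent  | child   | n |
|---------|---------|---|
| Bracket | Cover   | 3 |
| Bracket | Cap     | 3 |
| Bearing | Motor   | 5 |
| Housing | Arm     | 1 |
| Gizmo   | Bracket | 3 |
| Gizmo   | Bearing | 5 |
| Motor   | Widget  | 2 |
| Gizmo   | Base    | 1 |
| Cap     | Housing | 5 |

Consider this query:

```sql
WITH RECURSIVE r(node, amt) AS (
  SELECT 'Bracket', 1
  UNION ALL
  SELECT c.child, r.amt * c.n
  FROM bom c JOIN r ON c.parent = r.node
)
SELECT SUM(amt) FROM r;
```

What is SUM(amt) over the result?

Base: (Bracket, amt=1).
Iteration 1: components of {Bracket} -> Cap = 1*3 = 3, Cover = 1*3 = 3.
Iteration 2: components of {Cap,Cover} -> Housing = 3*5 = 15.
Iteration 3: components of {Housing} -> Arm = 15*1 = 15.
Iteration 4: no further components; recursion stops.
SUM(amt) = 1 + 3 + 3 + 15 + 15 = 37.

37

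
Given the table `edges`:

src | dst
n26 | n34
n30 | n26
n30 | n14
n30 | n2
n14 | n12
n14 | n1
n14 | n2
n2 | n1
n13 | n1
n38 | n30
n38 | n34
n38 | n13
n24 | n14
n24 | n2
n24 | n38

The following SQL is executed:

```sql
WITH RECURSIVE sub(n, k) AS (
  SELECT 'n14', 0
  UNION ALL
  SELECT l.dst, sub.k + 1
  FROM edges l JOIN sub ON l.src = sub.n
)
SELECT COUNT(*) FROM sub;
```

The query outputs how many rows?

5

Base: (n14, k=0).
Iteration 1: edges from {n14} -> (n1, k=1), (n12, k=1), (n2, k=1).
Iteration 2: edges from {n1,n12,n2} -> (n1, k=2).
Iteration 3: no outgoing edges from {n1}; recursion stops.
Total rows emitted: 5.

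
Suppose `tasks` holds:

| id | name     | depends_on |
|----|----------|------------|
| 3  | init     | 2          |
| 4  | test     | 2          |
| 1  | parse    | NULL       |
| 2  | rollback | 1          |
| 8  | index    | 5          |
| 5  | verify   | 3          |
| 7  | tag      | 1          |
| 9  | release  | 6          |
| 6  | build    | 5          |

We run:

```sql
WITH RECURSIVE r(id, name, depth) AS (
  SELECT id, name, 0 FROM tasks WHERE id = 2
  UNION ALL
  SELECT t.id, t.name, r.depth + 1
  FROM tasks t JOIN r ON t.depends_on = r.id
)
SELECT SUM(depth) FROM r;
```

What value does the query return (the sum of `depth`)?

14

Base: id=2 (rollback) at depth 0.
Iteration 1: rows with depends_on in {2} -> init (id 3, depth 1), test (id 4, depth 1).
Iteration 2: rows with depends_on in {3,4} -> verify (id 5, depth 2).
Iteration 3: rows with depends_on in {5} -> build (id 6, depth 3), index (id 8, depth 3).
Iteration 4: rows with depends_on in {6,8} -> release (id 9, depth 4).
Iteration 5: no rows with depends_on in {9}; recursion stops.
SUM(depth) = 0 + 1 + 1 + 2 + 3 + 3 + 4 = 14.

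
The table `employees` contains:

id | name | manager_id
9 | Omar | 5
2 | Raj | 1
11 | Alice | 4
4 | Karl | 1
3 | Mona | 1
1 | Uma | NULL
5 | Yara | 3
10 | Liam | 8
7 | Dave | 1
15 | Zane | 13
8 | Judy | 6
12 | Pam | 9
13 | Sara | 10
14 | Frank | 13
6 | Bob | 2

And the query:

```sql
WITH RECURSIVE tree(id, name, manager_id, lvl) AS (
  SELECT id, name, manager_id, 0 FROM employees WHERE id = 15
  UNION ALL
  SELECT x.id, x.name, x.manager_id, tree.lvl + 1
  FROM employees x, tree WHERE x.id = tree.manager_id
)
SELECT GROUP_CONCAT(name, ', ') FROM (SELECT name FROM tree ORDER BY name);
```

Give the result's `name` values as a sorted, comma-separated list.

Bob, Judy, Liam, Raj, Sara, Uma, Zane

Base: id=15 (Zane), manager_id=13, lvl 0.
Iteration 1: join on id=13 -> Sara (id 13, manager_id=10, lvl 1).
Iteration 2: join on id=10 -> Liam (id 10, manager_id=8, lvl 2).
Iteration 3: join on id=8 -> Judy (id 8, manager_id=6, lvl 3).
Iteration 4: join on id=6 -> Bob (id 6, manager_id=2, lvl 4).
Iteration 5: join on id=2 -> Raj (id 2, manager_id=1, lvl 5).
Iteration 6: join on id=1 -> Uma (id 1, manager_id=NULL, lvl 6).
Iteration 7: manager_id is NULL; no match; recursion stops.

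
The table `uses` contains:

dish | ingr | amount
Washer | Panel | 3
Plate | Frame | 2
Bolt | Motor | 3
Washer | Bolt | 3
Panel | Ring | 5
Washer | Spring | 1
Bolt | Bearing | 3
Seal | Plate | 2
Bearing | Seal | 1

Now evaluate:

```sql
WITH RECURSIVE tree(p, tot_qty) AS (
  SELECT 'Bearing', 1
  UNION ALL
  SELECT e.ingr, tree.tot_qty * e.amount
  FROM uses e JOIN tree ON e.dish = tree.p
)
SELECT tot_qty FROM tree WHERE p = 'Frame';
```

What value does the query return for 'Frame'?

Base: (Bearing, tot_qty=1).
Iteration 1: components of {Bearing} -> Seal = 1*1 = 1.
Iteration 2: components of {Seal} -> Plate = 1*2 = 2.
Iteration 3: components of {Plate} -> Frame = 2*2 = 4.
Iteration 4: no further components; recursion stops.

4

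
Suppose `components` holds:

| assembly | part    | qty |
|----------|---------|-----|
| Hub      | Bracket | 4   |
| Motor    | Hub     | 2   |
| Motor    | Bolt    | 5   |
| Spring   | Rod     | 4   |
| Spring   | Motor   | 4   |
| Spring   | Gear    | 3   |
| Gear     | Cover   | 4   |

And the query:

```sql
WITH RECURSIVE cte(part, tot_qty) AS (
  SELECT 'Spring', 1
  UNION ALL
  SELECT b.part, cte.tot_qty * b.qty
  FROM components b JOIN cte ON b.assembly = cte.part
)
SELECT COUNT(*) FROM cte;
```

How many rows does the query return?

8

Base: (Spring, tot_qty=1).
Iteration 1: components of {Spring} -> Gear = 1*3 = 3, Motor = 1*4 = 4, Rod = 1*4 = 4.
Iteration 2: components of {Gear,Motor,Rod} -> Bolt = 4*5 = 20, Cover = 3*4 = 12, Hub = 4*2 = 8.
Iteration 3: components of {Bolt,Cover,Hub} -> Bracket = 8*4 = 32.
Iteration 4: no further components; recursion stops.
Total rows emitted: 8.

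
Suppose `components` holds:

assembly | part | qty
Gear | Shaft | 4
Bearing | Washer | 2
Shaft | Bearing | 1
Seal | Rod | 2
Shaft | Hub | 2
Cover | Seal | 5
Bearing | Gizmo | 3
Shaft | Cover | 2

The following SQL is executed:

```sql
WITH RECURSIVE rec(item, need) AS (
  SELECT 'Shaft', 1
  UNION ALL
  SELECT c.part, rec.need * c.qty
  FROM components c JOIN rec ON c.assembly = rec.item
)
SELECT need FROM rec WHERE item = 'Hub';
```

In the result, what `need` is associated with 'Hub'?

Base: (Shaft, need=1).
Iteration 1: components of {Shaft} -> Bearing = 1*1 = 1, Cover = 1*2 = 2, Hub = 1*2 = 2.
Iteration 2: components of {Bearing,Cover,Hub} -> Gizmo = 1*3 = 3, Seal = 2*5 = 10, Washer = 1*2 = 2.
Iteration 3: components of {Gizmo,Seal,Washer} -> Rod = 10*2 = 20.
Iteration 4: no further components; recursion stops.

2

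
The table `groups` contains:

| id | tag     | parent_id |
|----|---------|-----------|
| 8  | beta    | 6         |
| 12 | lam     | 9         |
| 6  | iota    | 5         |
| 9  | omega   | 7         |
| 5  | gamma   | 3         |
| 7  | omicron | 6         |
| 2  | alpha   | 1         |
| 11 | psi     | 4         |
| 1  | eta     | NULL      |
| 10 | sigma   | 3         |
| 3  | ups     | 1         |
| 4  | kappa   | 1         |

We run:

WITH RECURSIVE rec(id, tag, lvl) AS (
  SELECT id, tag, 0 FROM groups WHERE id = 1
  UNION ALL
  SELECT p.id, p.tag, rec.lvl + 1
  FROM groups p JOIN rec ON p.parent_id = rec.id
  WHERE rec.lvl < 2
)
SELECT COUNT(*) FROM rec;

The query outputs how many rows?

Base: id=1 (eta) at lvl 0.
Iteration 1: rows with parent_id in {1} -> alpha (id 2, lvl 1), ups (id 3, lvl 1), kappa (id 4, lvl 1).
Iteration 2: rows with parent_id in {2,3,4} -> gamma (id 5, lvl 2), sigma (id 10, lvl 2), psi (id 11, lvl 2).
Iteration 3: lvl < 2 fails for all current rows; recursion stops.
Total rows emitted: 7.

7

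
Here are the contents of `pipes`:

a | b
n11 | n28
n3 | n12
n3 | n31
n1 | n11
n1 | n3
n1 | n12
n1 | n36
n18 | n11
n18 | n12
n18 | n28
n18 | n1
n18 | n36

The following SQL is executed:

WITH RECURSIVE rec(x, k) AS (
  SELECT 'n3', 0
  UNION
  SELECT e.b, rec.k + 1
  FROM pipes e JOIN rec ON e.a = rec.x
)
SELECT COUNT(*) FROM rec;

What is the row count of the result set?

Base: (n3, k=0).
Iteration 1: edges from {n3} -> (n12, k=1), (n31, k=1).
Iteration 2: no outgoing edges from {n12,n31}; recursion stops.
Total rows emitted: 3.

3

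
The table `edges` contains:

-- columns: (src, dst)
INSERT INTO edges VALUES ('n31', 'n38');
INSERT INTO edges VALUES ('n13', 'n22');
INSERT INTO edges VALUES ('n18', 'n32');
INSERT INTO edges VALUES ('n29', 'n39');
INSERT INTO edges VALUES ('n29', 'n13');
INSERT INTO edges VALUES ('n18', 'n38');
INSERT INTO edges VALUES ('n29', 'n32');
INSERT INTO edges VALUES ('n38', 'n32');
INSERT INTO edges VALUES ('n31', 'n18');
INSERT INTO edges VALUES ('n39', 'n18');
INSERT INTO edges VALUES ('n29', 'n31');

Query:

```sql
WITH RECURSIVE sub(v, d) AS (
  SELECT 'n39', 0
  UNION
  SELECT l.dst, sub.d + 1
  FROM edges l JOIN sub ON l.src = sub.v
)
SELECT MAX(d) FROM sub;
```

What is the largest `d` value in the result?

3

Base: (n39, d=0).
Iteration 1: edges from {n39} -> (n18, d=1).
Iteration 2: edges from {n18} -> (n32, d=2), (n38, d=2).
Iteration 3: edges from {n32,n38} -> (n32, d=3).
Iteration 4: no outgoing edges from {n32}; recursion stops.
d values: 0, 1, 2, 2, 3; the maximum is 3.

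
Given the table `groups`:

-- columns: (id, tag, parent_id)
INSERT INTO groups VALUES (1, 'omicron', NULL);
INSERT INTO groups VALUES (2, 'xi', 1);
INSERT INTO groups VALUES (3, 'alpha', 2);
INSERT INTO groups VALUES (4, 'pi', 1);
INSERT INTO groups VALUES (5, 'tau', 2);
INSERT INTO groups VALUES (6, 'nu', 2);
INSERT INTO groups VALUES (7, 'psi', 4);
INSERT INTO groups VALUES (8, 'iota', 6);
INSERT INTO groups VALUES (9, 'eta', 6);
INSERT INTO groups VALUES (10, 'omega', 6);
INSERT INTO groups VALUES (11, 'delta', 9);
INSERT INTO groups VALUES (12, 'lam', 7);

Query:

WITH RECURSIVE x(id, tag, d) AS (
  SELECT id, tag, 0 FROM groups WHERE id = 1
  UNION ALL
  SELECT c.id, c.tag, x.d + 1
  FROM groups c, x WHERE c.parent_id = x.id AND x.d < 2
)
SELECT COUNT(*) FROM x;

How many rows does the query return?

7

Base: id=1 (omicron) at d 0.
Iteration 1: rows with parent_id in {1} -> xi (id 2, d 1), pi (id 4, d 1).
Iteration 2: rows with parent_id in {2,4} -> alpha (id 3, d 2), tau (id 5, d 2), nu (id 6, d 2), psi (id 7, d 2).
Iteration 3: d < 2 fails for all current rows; recursion stops.
Total rows emitted: 7.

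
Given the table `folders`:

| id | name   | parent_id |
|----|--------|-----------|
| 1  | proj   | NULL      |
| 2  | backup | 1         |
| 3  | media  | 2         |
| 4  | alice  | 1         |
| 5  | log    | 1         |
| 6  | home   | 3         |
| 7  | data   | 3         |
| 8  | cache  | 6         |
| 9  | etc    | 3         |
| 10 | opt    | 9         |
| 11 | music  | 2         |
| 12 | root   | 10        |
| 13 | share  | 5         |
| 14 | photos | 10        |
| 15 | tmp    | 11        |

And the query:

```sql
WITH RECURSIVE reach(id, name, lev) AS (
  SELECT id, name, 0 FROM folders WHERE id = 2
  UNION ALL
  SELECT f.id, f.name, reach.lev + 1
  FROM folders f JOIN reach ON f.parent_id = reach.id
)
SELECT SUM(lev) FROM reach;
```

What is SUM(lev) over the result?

Base: id=2 (backup) at lev 0.
Iteration 1: rows with parent_id in {2} -> media (id 3, lev 1), music (id 11, lev 1).
Iteration 2: rows with parent_id in {3,11} -> home (id 6, lev 2), data (id 7, lev 2), etc (id 9, lev 2), tmp (id 15, lev 2).
Iteration 3: rows with parent_id in {6,7,9,15} -> cache (id 8, lev 3), opt (id 10, lev 3).
Iteration 4: rows with parent_id in {8,10} -> root (id 12, lev 4), photos (id 14, lev 4).
Iteration 5: no rows with parent_id in {12,14}; recursion stops.
SUM(lev) = 0 + 1 + 1 + 2 + 2 + 2 + 2 + 3 + 3 + 4 + 4 = 24.

24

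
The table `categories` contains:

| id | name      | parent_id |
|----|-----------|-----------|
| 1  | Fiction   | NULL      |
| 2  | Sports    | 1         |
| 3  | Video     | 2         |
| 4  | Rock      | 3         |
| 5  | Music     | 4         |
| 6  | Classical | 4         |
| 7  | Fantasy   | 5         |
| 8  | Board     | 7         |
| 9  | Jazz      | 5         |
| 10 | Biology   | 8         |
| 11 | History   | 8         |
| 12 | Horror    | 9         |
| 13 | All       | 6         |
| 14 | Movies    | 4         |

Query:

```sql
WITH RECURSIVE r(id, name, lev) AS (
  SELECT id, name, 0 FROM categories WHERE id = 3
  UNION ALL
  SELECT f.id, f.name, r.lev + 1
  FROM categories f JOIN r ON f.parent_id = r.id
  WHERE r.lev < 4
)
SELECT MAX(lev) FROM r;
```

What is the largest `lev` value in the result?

Base: id=3 (Video) at lev 0.
Iteration 1: rows with parent_id in {3} -> Rock (id 4, lev 1).
Iteration 2: rows with parent_id in {4} -> Music (id 5, lev 2), Classical (id 6, lev 2), Movies (id 14, lev 2).
Iteration 3: rows with parent_id in {5,6,14} -> Fantasy (id 7, lev 3), Jazz (id 9, lev 3), All (id 13, lev 3).
Iteration 4: rows with parent_id in {7,9,13} -> Board (id 8, lev 4), Horror (id 12, lev 4).
Iteration 5: lev < 4 fails for all current rows; recursion stops.
lev values: 0, 1, 2, 2, 2, 3, 3, 3, 4, 4; the maximum is 4.

4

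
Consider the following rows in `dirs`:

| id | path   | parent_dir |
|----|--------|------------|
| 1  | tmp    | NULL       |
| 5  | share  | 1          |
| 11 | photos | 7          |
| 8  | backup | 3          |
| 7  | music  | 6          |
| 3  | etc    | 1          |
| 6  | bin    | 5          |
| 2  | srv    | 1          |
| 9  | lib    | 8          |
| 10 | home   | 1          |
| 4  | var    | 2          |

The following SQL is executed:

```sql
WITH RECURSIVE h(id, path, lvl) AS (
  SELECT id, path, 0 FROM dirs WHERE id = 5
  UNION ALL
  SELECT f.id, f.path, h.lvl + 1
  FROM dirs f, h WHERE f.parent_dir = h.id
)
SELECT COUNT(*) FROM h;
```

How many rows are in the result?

4

Base: id=5 (share) at lvl 0.
Iteration 1: rows with parent_dir in {5} -> bin (id 6, lvl 1).
Iteration 2: rows with parent_dir in {6} -> music (id 7, lvl 2).
Iteration 3: rows with parent_dir in {7} -> photos (id 11, lvl 3).
Iteration 4: no rows with parent_dir in {11}; recursion stops.
Total rows emitted: 4.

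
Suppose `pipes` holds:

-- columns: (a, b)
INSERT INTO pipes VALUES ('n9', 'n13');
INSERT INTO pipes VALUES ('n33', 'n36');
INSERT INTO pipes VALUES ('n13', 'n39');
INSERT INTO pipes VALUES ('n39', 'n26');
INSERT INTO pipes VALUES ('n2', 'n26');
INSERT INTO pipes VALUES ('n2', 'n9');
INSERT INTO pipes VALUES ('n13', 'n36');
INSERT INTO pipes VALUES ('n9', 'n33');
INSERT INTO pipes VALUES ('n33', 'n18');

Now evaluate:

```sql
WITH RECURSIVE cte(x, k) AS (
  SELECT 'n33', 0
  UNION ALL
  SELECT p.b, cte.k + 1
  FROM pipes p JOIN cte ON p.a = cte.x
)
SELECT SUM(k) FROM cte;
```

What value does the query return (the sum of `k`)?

2

Base: (n33, k=0).
Iteration 1: edges from {n33} -> (n18, k=1), (n36, k=1).
Iteration 2: no outgoing edges from {n18,n36}; recursion stops.
SUM(k) = 0 + 1 + 1 = 2.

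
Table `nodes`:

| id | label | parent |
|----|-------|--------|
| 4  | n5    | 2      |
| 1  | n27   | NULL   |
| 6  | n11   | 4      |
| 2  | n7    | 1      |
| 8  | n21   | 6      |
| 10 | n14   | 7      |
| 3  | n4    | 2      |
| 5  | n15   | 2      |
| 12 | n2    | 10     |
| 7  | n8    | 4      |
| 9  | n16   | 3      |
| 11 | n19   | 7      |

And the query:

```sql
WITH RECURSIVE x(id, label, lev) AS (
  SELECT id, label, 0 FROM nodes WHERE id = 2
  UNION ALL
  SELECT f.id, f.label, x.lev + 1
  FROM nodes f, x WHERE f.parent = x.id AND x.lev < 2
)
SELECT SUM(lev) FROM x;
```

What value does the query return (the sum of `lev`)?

Base: id=2 (n7) at lev 0.
Iteration 1: rows with parent in {2} -> n4 (id 3, lev 1), n5 (id 4, lev 1), n15 (id 5, lev 1).
Iteration 2: rows with parent in {3,4,5} -> n11 (id 6, lev 2), n8 (id 7, lev 2), n16 (id 9, lev 2).
Iteration 3: lev < 2 fails for all current rows; recursion stops.
SUM(lev) = 0 + 1 + 1 + 1 + 2 + 2 + 2 = 9.

9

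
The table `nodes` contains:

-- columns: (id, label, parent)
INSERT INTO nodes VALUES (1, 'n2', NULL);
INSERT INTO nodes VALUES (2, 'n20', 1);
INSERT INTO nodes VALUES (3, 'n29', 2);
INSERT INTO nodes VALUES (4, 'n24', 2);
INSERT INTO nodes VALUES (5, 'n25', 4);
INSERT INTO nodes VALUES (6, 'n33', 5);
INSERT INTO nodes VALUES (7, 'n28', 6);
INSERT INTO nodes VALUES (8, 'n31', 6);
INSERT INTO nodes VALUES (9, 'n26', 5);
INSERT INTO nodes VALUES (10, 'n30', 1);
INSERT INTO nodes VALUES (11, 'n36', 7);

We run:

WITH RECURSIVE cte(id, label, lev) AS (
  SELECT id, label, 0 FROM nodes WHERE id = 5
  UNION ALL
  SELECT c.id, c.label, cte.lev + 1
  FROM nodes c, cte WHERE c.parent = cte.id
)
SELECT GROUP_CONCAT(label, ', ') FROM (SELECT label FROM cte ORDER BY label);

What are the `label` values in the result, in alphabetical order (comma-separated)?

Base: id=5 (n25) at lev 0.
Iteration 1: rows with parent in {5} -> n33 (id 6, lev 1), n26 (id 9, lev 1).
Iteration 2: rows with parent in {6,9} -> n28 (id 7, lev 2), n31 (id 8, lev 2).
Iteration 3: rows with parent in {7,8} -> n36 (id 11, lev 3).
Iteration 4: no rows with parent in {11}; recursion stops.

n25, n26, n28, n31, n33, n36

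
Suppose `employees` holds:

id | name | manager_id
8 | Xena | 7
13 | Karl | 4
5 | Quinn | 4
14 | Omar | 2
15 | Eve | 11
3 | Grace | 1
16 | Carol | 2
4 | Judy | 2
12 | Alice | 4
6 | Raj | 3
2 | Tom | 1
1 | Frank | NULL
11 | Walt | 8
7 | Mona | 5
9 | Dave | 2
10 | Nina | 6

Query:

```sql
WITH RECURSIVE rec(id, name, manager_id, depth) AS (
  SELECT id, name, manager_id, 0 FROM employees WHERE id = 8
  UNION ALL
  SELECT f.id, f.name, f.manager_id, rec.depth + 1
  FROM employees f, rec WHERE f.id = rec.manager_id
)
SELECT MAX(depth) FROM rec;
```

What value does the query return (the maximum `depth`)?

5

Base: id=8 (Xena), manager_id=7, depth 0.
Iteration 1: join on id=7 -> Mona (id 7, manager_id=5, depth 1).
Iteration 2: join on id=5 -> Quinn (id 5, manager_id=4, depth 2).
Iteration 3: join on id=4 -> Judy (id 4, manager_id=2, depth 3).
Iteration 4: join on id=2 -> Tom (id 2, manager_id=1, depth 4).
Iteration 5: join on id=1 -> Frank (id 1, manager_id=NULL, depth 5).
Iteration 6: manager_id is NULL; no match; recursion stops.
depth values: 0, 1, 2, 3, 4, 5; the maximum is 5.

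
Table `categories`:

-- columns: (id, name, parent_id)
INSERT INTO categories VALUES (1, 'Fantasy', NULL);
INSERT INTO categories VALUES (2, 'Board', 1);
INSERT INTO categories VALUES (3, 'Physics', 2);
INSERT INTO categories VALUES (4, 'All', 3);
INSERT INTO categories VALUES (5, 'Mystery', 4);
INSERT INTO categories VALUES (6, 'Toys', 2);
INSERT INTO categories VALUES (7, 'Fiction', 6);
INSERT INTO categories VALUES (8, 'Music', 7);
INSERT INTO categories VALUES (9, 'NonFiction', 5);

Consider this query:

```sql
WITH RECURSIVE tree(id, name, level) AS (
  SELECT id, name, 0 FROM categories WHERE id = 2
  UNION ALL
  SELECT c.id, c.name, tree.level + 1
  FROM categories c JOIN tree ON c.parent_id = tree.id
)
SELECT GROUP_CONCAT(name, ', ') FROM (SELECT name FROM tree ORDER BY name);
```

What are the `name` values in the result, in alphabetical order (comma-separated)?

Base: id=2 (Board) at level 0.
Iteration 1: rows with parent_id in {2} -> Physics (id 3, level 1), Toys (id 6, level 1).
Iteration 2: rows with parent_id in {3,6} -> All (id 4, level 2), Fiction (id 7, level 2).
Iteration 3: rows with parent_id in {4,7} -> Mystery (id 5, level 3), Music (id 8, level 3).
Iteration 4: rows with parent_id in {5,8} -> NonFiction (id 9, level 4).
Iteration 5: no rows with parent_id in {9}; recursion stops.

All, Board, Fiction, Music, Mystery, NonFiction, Physics, Toys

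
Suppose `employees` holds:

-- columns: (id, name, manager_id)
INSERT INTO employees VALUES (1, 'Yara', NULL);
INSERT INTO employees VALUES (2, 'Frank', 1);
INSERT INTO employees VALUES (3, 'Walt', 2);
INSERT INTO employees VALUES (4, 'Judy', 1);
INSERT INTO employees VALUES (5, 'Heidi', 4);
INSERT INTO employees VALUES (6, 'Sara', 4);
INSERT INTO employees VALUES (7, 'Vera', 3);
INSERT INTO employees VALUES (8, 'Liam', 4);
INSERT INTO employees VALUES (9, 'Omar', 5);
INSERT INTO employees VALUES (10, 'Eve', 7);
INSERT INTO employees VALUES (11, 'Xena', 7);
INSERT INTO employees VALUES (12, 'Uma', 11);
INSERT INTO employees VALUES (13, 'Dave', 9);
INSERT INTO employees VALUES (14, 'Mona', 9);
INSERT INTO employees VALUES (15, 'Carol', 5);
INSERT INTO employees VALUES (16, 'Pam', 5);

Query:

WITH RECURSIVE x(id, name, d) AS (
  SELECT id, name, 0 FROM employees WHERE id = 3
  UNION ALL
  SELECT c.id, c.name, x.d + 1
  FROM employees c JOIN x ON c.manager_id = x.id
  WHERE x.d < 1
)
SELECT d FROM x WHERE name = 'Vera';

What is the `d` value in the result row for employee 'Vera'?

Base: id=3 (Walt) at d 0.
Iteration 1: rows with manager_id in {3} -> Vera (id 7, d 1).
Iteration 2: d < 1 fails for all current rows; recursion stops.

1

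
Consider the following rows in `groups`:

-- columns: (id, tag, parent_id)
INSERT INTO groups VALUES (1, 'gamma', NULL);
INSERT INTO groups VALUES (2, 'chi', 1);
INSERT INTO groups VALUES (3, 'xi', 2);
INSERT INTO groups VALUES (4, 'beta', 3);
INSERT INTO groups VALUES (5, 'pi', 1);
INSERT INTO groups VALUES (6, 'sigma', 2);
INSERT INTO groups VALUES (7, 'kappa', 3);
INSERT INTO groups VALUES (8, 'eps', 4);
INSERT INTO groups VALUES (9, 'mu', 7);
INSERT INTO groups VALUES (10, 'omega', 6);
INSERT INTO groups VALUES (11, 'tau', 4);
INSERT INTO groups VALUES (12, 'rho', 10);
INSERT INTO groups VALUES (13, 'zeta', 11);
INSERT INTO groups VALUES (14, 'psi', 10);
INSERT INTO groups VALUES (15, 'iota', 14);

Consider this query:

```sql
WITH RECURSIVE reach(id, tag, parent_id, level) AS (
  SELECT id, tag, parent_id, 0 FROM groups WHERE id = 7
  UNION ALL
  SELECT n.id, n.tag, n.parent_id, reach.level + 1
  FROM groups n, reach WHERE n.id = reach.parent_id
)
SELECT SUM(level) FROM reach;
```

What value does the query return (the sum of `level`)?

6

Base: id=7 (kappa), parent_id=3, level 0.
Iteration 1: join on id=3 -> xi (id 3, parent_id=2, level 1).
Iteration 2: join on id=2 -> chi (id 2, parent_id=1, level 2).
Iteration 3: join on id=1 -> gamma (id 1, parent_id=NULL, level 3).
Iteration 4: parent_id is NULL; no match; recursion stops.
SUM(level) = 0 + 1 + 2 + 3 = 6.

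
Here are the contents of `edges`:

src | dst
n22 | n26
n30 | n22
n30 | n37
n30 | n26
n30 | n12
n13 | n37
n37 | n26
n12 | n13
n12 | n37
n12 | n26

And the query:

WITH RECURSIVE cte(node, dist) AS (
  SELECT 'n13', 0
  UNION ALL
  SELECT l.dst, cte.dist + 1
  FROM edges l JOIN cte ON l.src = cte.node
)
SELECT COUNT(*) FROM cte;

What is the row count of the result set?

3

Base: (n13, dist=0).
Iteration 1: edges from {n13} -> (n37, dist=1).
Iteration 2: edges from {n37} -> (n26, dist=2).
Iteration 3: no outgoing edges from {n26}; recursion stops.
Total rows emitted: 3.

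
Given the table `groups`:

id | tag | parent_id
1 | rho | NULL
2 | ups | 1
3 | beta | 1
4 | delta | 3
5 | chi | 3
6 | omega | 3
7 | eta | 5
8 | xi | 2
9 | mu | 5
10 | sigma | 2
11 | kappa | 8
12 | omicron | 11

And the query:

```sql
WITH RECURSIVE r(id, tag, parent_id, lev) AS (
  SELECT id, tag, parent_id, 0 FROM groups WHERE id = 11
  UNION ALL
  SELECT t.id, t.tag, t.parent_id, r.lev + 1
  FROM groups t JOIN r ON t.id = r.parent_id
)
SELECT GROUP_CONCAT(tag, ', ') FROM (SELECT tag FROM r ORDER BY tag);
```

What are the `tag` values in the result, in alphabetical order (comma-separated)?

Base: id=11 (kappa), parent_id=8, lev 0.
Iteration 1: join on id=8 -> xi (id 8, parent_id=2, lev 1).
Iteration 2: join on id=2 -> ups (id 2, parent_id=1, lev 2).
Iteration 3: join on id=1 -> rho (id 1, parent_id=NULL, lev 3).
Iteration 4: parent_id is NULL; no match; recursion stops.

kappa, rho, ups, xi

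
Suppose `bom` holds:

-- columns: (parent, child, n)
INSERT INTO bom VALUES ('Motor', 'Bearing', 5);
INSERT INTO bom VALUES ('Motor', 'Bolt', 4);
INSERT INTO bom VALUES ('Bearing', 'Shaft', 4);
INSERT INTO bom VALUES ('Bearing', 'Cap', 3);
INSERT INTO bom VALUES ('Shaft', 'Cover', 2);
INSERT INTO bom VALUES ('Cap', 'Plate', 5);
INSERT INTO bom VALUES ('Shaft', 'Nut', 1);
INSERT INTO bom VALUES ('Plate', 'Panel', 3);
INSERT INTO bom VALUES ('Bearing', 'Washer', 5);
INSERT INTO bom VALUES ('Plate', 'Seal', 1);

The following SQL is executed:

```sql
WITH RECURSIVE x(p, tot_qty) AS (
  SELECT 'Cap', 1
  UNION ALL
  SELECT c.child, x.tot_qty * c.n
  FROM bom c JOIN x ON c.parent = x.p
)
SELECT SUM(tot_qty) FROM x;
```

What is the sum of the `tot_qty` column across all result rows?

Base: (Cap, tot_qty=1).
Iteration 1: components of {Cap} -> Plate = 1*5 = 5.
Iteration 2: components of {Plate} -> Panel = 5*3 = 15, Seal = 5*1 = 5.
Iteration 3: no further components; recursion stops.
SUM(tot_qty) = 1 + 5 + 15 + 5 = 26.

26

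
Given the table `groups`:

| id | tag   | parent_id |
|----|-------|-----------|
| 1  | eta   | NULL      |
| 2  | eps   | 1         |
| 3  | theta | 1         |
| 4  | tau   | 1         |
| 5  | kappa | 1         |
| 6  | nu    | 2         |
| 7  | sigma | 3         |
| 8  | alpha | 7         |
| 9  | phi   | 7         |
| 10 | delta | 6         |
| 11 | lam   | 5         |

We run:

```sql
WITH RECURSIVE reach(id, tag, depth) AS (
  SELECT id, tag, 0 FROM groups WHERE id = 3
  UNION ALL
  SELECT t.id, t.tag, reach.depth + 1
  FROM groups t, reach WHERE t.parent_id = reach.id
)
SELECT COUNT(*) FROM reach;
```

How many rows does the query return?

Base: id=3 (theta) at depth 0.
Iteration 1: rows with parent_id in {3} -> sigma (id 7, depth 1).
Iteration 2: rows with parent_id in {7} -> alpha (id 8, depth 2), phi (id 9, depth 2).
Iteration 3: no rows with parent_id in {8,9}; recursion stops.
Total rows emitted: 4.

4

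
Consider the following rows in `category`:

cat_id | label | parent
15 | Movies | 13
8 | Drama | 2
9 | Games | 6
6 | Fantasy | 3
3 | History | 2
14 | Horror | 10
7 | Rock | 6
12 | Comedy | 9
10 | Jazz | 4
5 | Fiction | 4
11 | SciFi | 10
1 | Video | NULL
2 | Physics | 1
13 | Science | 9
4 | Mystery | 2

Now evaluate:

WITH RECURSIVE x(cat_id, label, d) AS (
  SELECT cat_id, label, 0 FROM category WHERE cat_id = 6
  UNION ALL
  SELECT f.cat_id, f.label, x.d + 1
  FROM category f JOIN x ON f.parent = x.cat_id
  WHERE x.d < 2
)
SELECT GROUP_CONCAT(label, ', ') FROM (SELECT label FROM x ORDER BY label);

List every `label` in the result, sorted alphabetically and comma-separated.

Comedy, Fantasy, Games, Rock, Science

Base: cat_id=6 (Fantasy) at d 0.
Iteration 1: rows with parent in {6} -> Rock (id 7, d 1), Games (id 9, d 1).
Iteration 2: rows with parent in {7,9} -> Comedy (id 12, d 2), Science (id 13, d 2).
Iteration 3: d < 2 fails for all current rows; recursion stops.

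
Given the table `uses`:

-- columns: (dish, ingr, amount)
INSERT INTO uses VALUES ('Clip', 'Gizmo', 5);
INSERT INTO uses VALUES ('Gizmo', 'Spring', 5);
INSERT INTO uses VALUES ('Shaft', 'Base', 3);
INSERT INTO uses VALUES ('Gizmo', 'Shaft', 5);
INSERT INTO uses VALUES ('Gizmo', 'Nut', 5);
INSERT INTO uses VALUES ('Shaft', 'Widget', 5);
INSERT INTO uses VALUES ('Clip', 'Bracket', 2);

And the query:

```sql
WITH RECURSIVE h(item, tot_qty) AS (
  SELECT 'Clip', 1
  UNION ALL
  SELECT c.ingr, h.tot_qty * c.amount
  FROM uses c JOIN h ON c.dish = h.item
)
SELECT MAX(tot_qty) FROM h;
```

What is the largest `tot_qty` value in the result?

Base: (Clip, tot_qty=1).
Iteration 1: components of {Clip} -> Bracket = 1*2 = 2, Gizmo = 1*5 = 5.
Iteration 2: components of {Bracket,Gizmo} -> Nut = 5*5 = 25, Shaft = 5*5 = 25, Spring = 5*5 = 25.
Iteration 3: components of {Nut,Shaft,Spring} -> Base = 25*3 = 75, Widget = 25*5 = 125.
Iteration 4: no further components; recursion stops.
tot_qty values: 1, 5, 2, 25, 25, 25, 125, 75; the maximum is 125.

125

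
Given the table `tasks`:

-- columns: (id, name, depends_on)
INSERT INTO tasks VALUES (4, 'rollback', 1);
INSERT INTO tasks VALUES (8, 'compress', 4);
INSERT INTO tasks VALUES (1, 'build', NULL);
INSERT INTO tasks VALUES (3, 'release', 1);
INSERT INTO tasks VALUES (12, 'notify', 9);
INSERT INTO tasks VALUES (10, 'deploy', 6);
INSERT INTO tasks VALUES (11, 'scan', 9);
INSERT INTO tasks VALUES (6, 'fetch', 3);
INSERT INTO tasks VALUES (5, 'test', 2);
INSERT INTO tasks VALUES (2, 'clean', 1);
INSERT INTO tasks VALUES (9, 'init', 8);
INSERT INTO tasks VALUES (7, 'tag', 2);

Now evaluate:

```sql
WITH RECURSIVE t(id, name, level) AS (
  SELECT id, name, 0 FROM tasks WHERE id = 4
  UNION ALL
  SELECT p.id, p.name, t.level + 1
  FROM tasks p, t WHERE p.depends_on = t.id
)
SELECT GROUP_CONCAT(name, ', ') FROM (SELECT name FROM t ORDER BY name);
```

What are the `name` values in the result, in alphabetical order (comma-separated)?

compress, init, notify, rollback, scan

Base: id=4 (rollback) at level 0.
Iteration 1: rows with depends_on in {4} -> compress (id 8, level 1).
Iteration 2: rows with depends_on in {8} -> init (id 9, level 2).
Iteration 3: rows with depends_on in {9} -> scan (id 11, level 3), notify (id 12, level 3).
Iteration 4: no rows with depends_on in {11,12}; recursion stops.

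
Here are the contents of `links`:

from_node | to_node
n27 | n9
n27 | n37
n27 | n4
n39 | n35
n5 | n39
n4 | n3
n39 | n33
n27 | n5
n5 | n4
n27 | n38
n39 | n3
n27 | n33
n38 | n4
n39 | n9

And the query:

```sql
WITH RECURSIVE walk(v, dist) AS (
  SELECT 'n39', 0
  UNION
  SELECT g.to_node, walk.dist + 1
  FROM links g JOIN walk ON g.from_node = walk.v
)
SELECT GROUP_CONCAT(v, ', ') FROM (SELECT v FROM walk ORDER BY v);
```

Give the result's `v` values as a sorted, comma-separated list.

n3, n33, n35, n39, n9

Base: (n39, dist=0).
Iteration 1: edges from {n39} -> (n3, dist=1), (n33, dist=1), (n35, dist=1), (n9, dist=1).
Iteration 2: no outgoing edges from {n3,n33,n35,n9}; recursion stops.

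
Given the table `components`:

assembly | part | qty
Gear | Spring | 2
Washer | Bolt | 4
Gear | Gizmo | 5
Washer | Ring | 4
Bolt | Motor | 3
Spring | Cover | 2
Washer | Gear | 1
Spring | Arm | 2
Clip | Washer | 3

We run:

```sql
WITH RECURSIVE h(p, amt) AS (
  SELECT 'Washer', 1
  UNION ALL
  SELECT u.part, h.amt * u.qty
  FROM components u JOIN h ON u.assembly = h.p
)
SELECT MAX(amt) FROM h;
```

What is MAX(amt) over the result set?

12

Base: (Washer, amt=1).
Iteration 1: components of {Washer} -> Bolt = 1*4 = 4, Gear = 1*1 = 1, Ring = 1*4 = 4.
Iteration 2: components of {Bolt,Gear,Ring} -> Gizmo = 1*5 = 5, Motor = 4*3 = 12, Spring = 1*2 = 2.
Iteration 3: components of {Gizmo,Motor,Spring} -> Arm = 2*2 = 4, Cover = 2*2 = 4.
Iteration 4: no further components; recursion stops.
amt values: 1, 4, 1, 4, 12, 2, 5, 4, 4; the maximum is 12.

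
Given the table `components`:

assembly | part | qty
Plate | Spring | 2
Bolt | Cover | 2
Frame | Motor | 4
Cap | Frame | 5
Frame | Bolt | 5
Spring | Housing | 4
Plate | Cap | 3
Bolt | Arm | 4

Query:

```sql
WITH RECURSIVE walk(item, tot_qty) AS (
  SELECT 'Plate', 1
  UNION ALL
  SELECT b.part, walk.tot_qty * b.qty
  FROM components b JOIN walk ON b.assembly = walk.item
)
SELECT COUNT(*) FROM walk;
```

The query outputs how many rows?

Base: (Plate, tot_qty=1).
Iteration 1: components of {Plate} -> Cap = 1*3 = 3, Spring = 1*2 = 2.
Iteration 2: components of {Cap,Spring} -> Frame = 3*5 = 15, Housing = 2*4 = 8.
Iteration 3: components of {Frame,Housing} -> Bolt = 15*5 = 75, Motor = 15*4 = 60.
Iteration 4: components of {Bolt,Motor} -> Arm = 75*4 = 300, Cover = 75*2 = 150.
Iteration 5: no further components; recursion stops.
Total rows emitted: 9.

9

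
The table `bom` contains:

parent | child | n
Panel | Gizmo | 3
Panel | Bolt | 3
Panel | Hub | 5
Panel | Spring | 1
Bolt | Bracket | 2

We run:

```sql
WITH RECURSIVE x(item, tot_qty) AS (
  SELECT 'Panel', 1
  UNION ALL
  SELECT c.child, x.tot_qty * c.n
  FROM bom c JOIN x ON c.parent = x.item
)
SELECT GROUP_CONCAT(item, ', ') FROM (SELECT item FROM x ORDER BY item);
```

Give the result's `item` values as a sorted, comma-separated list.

Bolt, Bracket, Gizmo, Hub, Panel, Spring

Base: (Panel, tot_qty=1).
Iteration 1: components of {Panel} -> Bolt = 1*3 = 3, Gizmo = 1*3 = 3, Hub = 1*5 = 5, Spring = 1*1 = 1.
Iteration 2: components of {Bolt,Gizmo,Hub,Spring} -> Bracket = 3*2 = 6.
Iteration 3: no further components; recursion stops.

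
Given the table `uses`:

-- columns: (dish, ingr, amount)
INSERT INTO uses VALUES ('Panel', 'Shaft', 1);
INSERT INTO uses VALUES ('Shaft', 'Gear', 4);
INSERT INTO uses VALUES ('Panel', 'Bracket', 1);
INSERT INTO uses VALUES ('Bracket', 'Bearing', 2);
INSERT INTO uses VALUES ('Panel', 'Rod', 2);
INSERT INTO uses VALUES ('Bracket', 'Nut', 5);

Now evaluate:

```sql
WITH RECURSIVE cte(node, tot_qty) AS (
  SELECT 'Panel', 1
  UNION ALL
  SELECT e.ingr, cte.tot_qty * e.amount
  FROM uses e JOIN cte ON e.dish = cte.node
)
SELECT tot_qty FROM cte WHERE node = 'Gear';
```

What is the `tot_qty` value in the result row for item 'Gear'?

Base: (Panel, tot_qty=1).
Iteration 1: components of {Panel} -> Bracket = 1*1 = 1, Rod = 1*2 = 2, Shaft = 1*1 = 1.
Iteration 2: components of {Bracket,Rod,Shaft} -> Bearing = 1*2 = 2, Gear = 1*4 = 4, Nut = 1*5 = 5.
Iteration 3: no further components; recursion stops.

4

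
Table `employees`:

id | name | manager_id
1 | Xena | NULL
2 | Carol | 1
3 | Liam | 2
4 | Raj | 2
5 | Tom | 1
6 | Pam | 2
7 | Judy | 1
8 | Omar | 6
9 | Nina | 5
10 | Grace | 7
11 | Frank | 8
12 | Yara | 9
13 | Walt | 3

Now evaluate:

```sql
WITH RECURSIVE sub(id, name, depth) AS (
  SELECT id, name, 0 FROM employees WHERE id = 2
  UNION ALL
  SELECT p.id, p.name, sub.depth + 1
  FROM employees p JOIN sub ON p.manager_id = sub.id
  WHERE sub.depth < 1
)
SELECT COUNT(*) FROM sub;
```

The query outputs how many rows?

4

Base: id=2 (Carol) at depth 0.
Iteration 1: rows with manager_id in {2} -> Liam (id 3, depth 1), Raj (id 4, depth 1), Pam (id 6, depth 1).
Iteration 2: depth < 1 fails for all current rows; recursion stops.
Total rows emitted: 4.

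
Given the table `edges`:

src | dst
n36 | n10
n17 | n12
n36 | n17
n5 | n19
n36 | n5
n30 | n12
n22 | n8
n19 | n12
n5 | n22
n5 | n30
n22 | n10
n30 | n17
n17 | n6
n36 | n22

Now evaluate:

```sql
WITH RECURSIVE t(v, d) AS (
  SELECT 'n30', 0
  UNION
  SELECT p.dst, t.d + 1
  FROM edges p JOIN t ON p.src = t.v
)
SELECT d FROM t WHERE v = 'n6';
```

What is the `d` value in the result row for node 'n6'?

Base: (n30, d=0).
Iteration 1: edges from {n30} -> (n12, d=1), (n17, d=1).
Iteration 2: edges from {n12,n17} -> (n12, d=2), (n6, d=2).
Iteration 3: no outgoing edges from {n12,n6}; recursion stops.

2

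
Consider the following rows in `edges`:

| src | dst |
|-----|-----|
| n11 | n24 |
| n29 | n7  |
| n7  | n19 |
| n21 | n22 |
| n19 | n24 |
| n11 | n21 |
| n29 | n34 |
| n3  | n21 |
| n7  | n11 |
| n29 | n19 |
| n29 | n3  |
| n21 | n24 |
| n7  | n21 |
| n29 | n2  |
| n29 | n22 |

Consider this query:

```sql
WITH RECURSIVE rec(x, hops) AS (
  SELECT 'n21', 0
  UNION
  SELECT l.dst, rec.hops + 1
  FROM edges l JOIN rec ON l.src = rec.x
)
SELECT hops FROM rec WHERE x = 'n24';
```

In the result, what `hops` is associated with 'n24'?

1

Base: (n21, hops=0).
Iteration 1: edges from {n21} -> (n22, hops=1), (n24, hops=1).
Iteration 2: no outgoing edges from {n22,n24}; recursion stops.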